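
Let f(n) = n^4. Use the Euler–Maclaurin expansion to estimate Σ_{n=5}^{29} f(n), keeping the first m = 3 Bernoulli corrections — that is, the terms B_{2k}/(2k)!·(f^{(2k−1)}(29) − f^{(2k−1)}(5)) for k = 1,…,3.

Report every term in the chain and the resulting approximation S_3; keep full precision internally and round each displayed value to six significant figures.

S_3 ≈ 4.46364e+06

∫_5^29 x^4 dx evaluates to 4.10160e+06.
Boundary: ½(f(5) + f(29)) = ½(625.000 + 707281) = 353953.
Integral + boundary = 4.45556e+06.
k=1: B_{2}/(2)! × [f^{(1)}(29) − f^{(1)}(5)] = 1/12 × (97556.0 − 500.000) = 8088.00.
After k=1: 4.46365e+06.
k=2: B_{4}/(4)! × [f^{(3)}(29) − f^{(3)}(5)] = −1/720 × (696.000 − 120.000) = -0.800000.
After k=2: 4.46364e+06.
k=3: B_{6}/(6)! × [f^{(5)}(29) − f^{(5)}(5)] = 1/30240 × (0.00000 − 0.00000) = 0.00000.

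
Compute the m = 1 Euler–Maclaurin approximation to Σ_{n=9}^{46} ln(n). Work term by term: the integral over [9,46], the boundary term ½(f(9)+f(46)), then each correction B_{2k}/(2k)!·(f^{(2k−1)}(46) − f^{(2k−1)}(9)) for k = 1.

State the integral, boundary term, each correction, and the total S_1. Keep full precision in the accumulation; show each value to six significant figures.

Integral: ∫_9^46 ln(x) dx = 119.342.
½[f(9) + f(46)] = ½[2.19722 + 3.82864] = 3.01293.
Running total after boundary: 122.355.
k=1: B_{2}/(2)! × [f^{(1)}(46) − f^{(1)}(9)] = 1/12 × (0.0217391 − 0.111111) = -0.00744767.

S_1 ≈ 122.348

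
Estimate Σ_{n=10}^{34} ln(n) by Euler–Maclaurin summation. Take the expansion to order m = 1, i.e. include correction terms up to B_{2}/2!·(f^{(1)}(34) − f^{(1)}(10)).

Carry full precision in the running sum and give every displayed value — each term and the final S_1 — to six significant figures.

S_1 ≈ 75.7790

Integral: ∫_10^34 ln(x) dx = 72.8704.
½[f(10) + f(34)] = ½[2.30259 + 3.52636] = 2.91447.
Integral + boundary = 75.7849.
Order-1 term: 1/12 · (0.0294118 − 0.100000) = -0.00588235.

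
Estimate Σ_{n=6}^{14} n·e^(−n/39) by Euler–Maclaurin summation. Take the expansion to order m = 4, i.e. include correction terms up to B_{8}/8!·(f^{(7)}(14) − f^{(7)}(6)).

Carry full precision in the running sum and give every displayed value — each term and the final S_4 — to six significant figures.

S_4 ≈ 68.6049

∫_6^14 x·e^(−x/39) dx evaluates to 61.1671.
½[f(6) + f(14)] = ½[5.14442 + 9.77749] = 7.46096.
So far: 68.6280.
Correction k=1: B_{2}/2! · (f^{(1)}(14) − f^{(1)}(6)) = 1/12 · (0.447687 − 0.725496) = -0.0231507.
Running total after k=1: 68.6049.
Correction k=2: B_{4}/4! · (f^{(3)}(14) − f^{(3)}(6)) = −1/720 · (0.00121267 − 0.00160441) = 5.44079e-07.
Running total after k=2: 68.6049.
Correction k=3: B_{6}/6! · (f^{(5)}(14) − f^{(5)}(6)) = 1/30240 · (1.40105e-06 − 1.79607e-06) = -1.30628e-11.
Running total after k=3: 68.6049.
Correction k=4: B_{8}/8! · (f^{(7)}(14) − f^{(7)}(6)) = −1/1209600 · (1.31810e-09 − 1.66819e-09) = 2.89427e-16.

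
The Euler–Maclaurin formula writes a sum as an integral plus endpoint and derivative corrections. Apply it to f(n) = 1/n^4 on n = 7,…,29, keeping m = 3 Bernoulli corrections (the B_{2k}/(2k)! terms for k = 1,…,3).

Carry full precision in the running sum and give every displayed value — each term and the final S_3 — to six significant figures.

S_3 ≈ 0.00118672

Integral: ∫_7^29 1/x^4 dx = 0.000958150.
Endpoint term: (f(7) + f(29))/2 = (0.000416493 + 1.41387e-06)/2 = 0.000208953.
Integral + boundary = 0.00116710.
Correction k=1: B_{2}/2! · (f^{(1)}(29) − f^{(1)}(7)) = 1/12 · (-1.95016e-07 − (-0.000237996)) = 1.98168e-05.
After k=1: 0.00118692.
Correction k=2: B_{4}/4! · (f^{(3)}(29) − f^{(3)}(7)) = −1/720 · (-6.95657e-09 − (-0.000145712)) = -2.02368e-07.
After k=2: 0.00118672.
Correction k=3: B_{6}/6! · (f^{(5)}(29) − f^{(5)}(7)) = 1/30240 · (-4.63220e-10 − (-0.000166528)) = 5.50686e-09.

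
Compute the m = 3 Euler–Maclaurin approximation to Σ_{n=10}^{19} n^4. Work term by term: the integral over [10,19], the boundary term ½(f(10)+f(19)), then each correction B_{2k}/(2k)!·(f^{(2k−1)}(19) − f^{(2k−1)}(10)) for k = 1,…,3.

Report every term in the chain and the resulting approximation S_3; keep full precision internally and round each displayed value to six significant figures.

S_3 ≈ 547333

∫_10^19 x^4 dx evaluates to 475220.
Endpoint term: (f(10) + f(19))/2 = (10000.0 + 130321)/2 = 70160.5.
So far: 545380.
Order-1 term: 1/12 · (27436.0 − 4000.00) = 1953.00.
Running total after k=1: 547333.
Order-2 term: −1/720 · (456.000 − 240.000) = -0.300000.
Running total after k=2: 547333.
Order-3 term: 1/30240 · (0.00000 − 0.00000) = 0.00000.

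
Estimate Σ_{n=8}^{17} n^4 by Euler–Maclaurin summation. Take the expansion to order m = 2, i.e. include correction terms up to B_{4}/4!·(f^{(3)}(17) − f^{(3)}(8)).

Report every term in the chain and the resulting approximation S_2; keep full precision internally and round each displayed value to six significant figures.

The integral term ∫_8^17 x^4 dx = 277418.
Endpoint term: (f(8) + f(17))/2 = (4096.00 + 83521.0)/2 = 43808.5.
So far: 321226.
Correction k=1: B_{2}/2! · (f^{(1)}(17) − f^{(1)}(8)) = 1/12 · (19652.0 − 2048.00) = 1467.00.
Partial sum through k=1: 322693.
Correction k=2: B_{4}/4! · (f^{(3)}(17) − f^{(3)}(8)) = −1/720 · (408.000 − 192.000) = -0.300000.

S_2 ≈ 322693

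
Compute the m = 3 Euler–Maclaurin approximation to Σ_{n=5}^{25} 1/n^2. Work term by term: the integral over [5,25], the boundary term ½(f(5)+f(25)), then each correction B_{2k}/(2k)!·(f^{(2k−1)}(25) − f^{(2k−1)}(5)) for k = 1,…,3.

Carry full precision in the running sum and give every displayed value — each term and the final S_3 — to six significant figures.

S_3 ≈ 0.182112

The integral term ∫_5^25 1/x^2 dx = 0.160000.
½[f(5) + f(25)] = ½[0.0400000 + 0.00160000] = 0.0208000.
Running total after boundary: 0.180800.
k=1: B_{2}/(2)! × [f^{(1)}(25) − f^{(1)}(5)] = 1/12 × (-0.000128000 − (-0.0160000)) = 0.00132267.
Partial sum through k=1: 0.182123.
k=2: B_{4}/(4)! × [f^{(3)}(25) − f^{(3)}(5)] = −1/720 × (-2.45760e-06 − (-0.00768000)) = -1.06633e-05.
Partial sum through k=2: 0.182112.
k=3: B_{6}/(6)! × [f^{(5)}(25) − f^{(5)}(5)] = 1/30240 × (-1.17965e-07 − (-0.00921600)) = 3.04758e-07.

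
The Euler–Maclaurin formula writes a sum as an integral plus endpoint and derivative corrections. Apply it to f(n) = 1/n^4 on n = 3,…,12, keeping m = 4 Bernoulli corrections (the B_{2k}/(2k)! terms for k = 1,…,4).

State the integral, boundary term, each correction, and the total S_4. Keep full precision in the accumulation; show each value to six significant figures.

∫_3^12 1/x^4 dx evaluates to 0.0121528.
½[f(3) + f(12)] = ½[0.0123457 + 4.82253e-05] = 0.00619695.
Integral + boundary = 0.0183497.
Correction k=1: B_{2}/2! · (f^{(1)}(12) − f^{(1)}(3)) = 1/12 · (-1.60751e-05 − (-0.0164609)) = 0.00137040.
After k=1: 0.0197201.
Correction k=2: B_{4}/4! · (f^{(3)}(12) − f^{(3)}(3)) = −1/720 · (-3.34898e-06 − (-0.0548697)) = -7.62032e-05.
After k=2: 0.0196439.
Correction k=3: B_{6}/6! · (f^{(5)}(12) − f^{(5)}(3)) = 1/30240 · (-1.30238e-06 − (-0.341411)) = 1.12900e-05.
After k=3: 0.0196552.
Correction k=4: B_{8}/8! · (f^{(7)}(12) − f^{(7)}(3)) = −1/1209600 · (-8.13988e-07 − (-3.41411)) = -2.82251e-06.

S_4 ≈ 0.0196524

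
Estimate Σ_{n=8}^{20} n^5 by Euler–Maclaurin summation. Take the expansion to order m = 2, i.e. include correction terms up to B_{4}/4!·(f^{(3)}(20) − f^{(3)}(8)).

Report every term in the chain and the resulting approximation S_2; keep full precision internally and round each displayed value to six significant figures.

S_2 ≈ 1.23043e+07

The integral term ∫_8^20 x^5 dx = 1.06230e+07.
Boundary: ½(f(8) + f(20)) = ½(32768.0 + 3.20000e+06) = 1.61638e+06.
Integral + boundary = 1.22394e+07.
Correction k=1: B_{2}/2! · (f^{(1)}(20) − f^{(1)}(8)) = 1/12 · (800000 − 20480.0) = 64960.0.
Partial sum through k=1: 1.23043e+07.
Correction k=2: B_{4}/4! · (f^{(3)}(20) − f^{(3)}(8)) = −1/720 · (24000.0 − 3840.00) = -28.0000.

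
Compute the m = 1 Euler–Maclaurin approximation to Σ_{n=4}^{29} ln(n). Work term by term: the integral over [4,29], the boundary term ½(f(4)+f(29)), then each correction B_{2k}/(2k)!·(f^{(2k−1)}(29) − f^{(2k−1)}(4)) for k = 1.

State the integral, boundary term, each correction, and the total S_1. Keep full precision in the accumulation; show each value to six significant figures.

∫_4^29 ln(x) dx evaluates to 67.1064.
Endpoint term: (f(4) + f(29))/2 = (1.38629 + 3.36730)/2 = 2.37680.
Integral + boundary = 69.4832.
Correction k=1: B_{2}/2! · (f^{(1)}(29) − f^{(1)}(4)) = 1/12 · (0.0344828 − 0.250000) = -0.0179598.

S_1 ≈ 69.4652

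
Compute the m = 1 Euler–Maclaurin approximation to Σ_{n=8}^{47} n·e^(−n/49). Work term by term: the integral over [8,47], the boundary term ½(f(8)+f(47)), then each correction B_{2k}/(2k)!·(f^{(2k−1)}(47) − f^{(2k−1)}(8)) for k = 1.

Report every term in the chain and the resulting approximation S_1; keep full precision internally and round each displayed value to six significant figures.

S_1 ≈ 582.025

∫_8^47 x·e^(−x/49) dx evaluates to 569.680.
Endpoint term: (f(8) + f(47))/2 = (6.79493 + 18.0107)/2 = 12.4028.
Integral + boundary = 582.082.
Correction k=1: B_{2}/2! · (f^{(1)}(47) − f^{(1)}(8)) = 1/12 · (0.0156410 − 0.710694) = -0.0579211.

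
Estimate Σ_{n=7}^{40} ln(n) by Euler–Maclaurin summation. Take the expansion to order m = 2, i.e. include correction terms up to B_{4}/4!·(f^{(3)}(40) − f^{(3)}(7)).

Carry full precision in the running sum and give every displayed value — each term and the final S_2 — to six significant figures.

S_2 ≈ 103.741

The integral term ∫_7^40 ln(x) dx = 100.934.
Endpoint term: (f(7) + f(40))/2 = (1.94591 + 3.68888)/2 = 2.81739.
So far: 103.751.
k=1: B_{2}/(2)! × [f^{(1)}(40) − f^{(1)}(7)] = 1/12 × (0.0250000 − 0.142857) = -0.00982143.
After k=1: 103.741.
k=2: B_{4}/(4)! × [f^{(3)}(40) − f^{(3)}(7)] = −1/720 × (3.12500e-05 − 0.00583090) = 8.05507e-06.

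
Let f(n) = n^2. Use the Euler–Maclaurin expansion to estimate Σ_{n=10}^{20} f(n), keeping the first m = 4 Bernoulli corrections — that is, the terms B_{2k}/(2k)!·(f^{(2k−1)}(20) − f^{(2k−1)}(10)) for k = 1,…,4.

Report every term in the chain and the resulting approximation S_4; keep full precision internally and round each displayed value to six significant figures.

S_4 ≈ 2585.00

∫_10^20 x^2 dx evaluates to 2333.33.
½[f(10) + f(20)] = ½[100.000 + 400.000] = 250.000.
Integral + boundary = 2583.33.
k=1: B_{2}/(2)! × [f^{(1)}(20) − f^{(1)}(10)] = 1/12 × (40.0000 − 20.0000) = 1.66667.
After k=1: 2585.00.
k=2: B_{4}/(4)! × [f^{(3)}(20) − f^{(3)}(10)] = −1/720 × (0.00000 − 0.00000) = 0.00000.
After k=2: 2585.00.
k=3: B_{6}/(6)! × [f^{(5)}(20) − f^{(5)}(10)] = 1/30240 × (0.00000 − 0.00000) = 0.00000.
After k=3: 2585.00.
k=4: B_{8}/(8)! × [f^{(7)}(20) − f^{(7)}(10)] = −1/1209600 × (0.00000 − 0.00000) = 0.00000.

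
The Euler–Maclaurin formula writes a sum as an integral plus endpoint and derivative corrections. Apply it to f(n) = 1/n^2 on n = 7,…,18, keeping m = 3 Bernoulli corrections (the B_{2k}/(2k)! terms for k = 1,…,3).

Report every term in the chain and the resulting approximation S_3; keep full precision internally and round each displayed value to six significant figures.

Integral: ∫_7^18 1/x^2 dx = 0.0873016.
Boundary: ½(f(7) + f(18)) = ½(0.0204082 + 0.00308642) = 0.0117473.
So far: 0.0990489.
k=1: B_{2}/(2)! × [f^{(1)}(18) − f^{(1)}(7)] = 1/12 × (-0.000342936 − (-0.00583090)) = 0.000457331.
Partial sum through k=1: 0.0995062.
k=2: B_{4}/(4)! × [f^{(3)}(18) − f^{(3)}(7)] = −1/720 × (-1.27013e-05 − (-0.00142798)) = -1.96566e-06.
Partial sum through k=2: 0.0995042.
k=3: B_{6}/(6)! × [f^{(5)}(18) − f^{(5)}(7)] = 1/30240 × (-1.17605e-06 − (-0.000874271)) = 2.88722e-08.

S_3 ≈ 0.0995043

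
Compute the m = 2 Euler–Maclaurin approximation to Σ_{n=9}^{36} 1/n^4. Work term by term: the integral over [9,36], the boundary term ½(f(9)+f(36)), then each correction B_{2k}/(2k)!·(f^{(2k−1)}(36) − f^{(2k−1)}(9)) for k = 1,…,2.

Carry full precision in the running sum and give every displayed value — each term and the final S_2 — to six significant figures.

S_2 ≈ 0.000532213

The integral term ∫_9^36 1/x^4 dx = 0.000450103.
½[f(9) + f(36)] = ½[0.000152416 + 5.95374e-07] = 7.65056e-05.
Integral + boundary = 0.000526608.
k=1: B_{2}/(2)! × [f^{(1)}(36) − f^{(1)}(9)] = 1/12 × (-6.61527e-08 − (-6.77404e-05)) = 5.63952e-06.
Running total after k=1: 0.000532248.
k=2: B_{4}/(4)! × [f^{(3)}(36) − f^{(3)}(9)] = −1/720 × (-1.53131e-09 − (-2.50890e-05)) = -3.48437e-08.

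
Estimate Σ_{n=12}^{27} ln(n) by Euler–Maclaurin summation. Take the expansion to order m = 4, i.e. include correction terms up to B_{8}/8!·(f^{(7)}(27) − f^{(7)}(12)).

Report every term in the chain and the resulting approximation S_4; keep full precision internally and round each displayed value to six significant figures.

S_4 ≈ 47.0552

Integral: ∫_12^27 ln(x) dx = 44.1687.
Boundary: ½(f(12) + f(27)) = ½(2.48491 + 3.29584) = 2.89037.
Integral + boundary = 47.0591.
Order-1 term: 1/12 · (0.0370370 − 0.0833333) = -0.00385802.
Running total after k=1: 47.0552.
Order-2 term: −1/720 · (0.000101611 − 0.00115741) = 1.46638e-06.
Running total after k=2: 47.0552.
Order-3 term: 1/30240 · (1.67260e-06 − 9.64506e-05) = -3.13419e-09.
Running total after k=3: 47.0552.
Order-4 term: −1/1209600 · (6.88313e-08 − 2.00939e-05) = 1.65551e-11.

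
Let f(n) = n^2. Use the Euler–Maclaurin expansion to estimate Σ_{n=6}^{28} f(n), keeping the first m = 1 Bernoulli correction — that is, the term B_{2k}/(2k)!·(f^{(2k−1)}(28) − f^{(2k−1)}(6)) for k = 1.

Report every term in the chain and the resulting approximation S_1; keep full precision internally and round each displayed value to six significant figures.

Integral: ∫_6^28 x^2 dx = 7245.33.
½[f(6) + f(28)] = ½[36.0000 + 784.000] = 410.000.
Running total after boundary: 7655.33.
Order-1 term: 1/12 · (56.0000 − 12.0000) = 3.66667.

S_1 ≈ 7659.00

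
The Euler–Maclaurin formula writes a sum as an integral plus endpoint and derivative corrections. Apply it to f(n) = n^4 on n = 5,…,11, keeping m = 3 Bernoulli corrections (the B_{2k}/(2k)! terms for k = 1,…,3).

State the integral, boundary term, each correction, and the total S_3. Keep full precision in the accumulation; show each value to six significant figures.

S_3 ≈ 39620.0

Integral: ∫_5^11 x^4 dx = 31585.2.
Boundary: ½(f(5) + f(11)) = ½(625.000 + 14641.0) = 7633.00.
Integral + boundary = 39218.2.
Order-1 term: 1/12 · (5324.00 − 500.000) = 402.000.
Partial sum through k=1: 39620.2.
Order-2 term: −1/720 · (264.000 − 120.000) = -0.200000.
Partial sum through k=2: 39620.0.
Order-3 term: 1/30240 · (0.00000 − 0.00000) = 0.00000.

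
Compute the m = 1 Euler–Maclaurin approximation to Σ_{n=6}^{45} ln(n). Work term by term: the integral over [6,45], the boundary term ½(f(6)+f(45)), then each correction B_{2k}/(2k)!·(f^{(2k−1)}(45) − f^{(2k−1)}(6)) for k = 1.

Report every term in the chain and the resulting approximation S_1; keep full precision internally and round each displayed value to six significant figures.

The integral term ∫_6^45 ln(x) dx = 121.549.
½[f(6) + f(45)] = ½[1.79176 + 3.80666] = 2.79921.
So far: 124.348.
Order-1 term: 1/12 · (0.0222222 − 0.166667) = -0.0120370.

S_1 ≈ 124.336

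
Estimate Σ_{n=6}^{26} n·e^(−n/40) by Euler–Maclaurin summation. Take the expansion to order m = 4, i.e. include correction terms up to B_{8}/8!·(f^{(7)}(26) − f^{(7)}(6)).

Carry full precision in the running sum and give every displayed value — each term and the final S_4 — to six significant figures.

∫_6^26 x·e^(−x/40) dx evaluates to 205.502.
½[f(6) + f(26)] = ½[5.16425 + 13.5732] = 9.36872.
Running total after boundary: 214.871.
k=1: B_{2}/(2)! × [f^{(1)}(26) − f^{(1)}(6)] = 1/12 × (0.182716 − 0.731602) = -0.0457405.
Running total after k=1: 214.825.
k=2: B_{4}/(4)! × [f^{(3)}(26) − f^{(3)}(6)] = −1/720 × (0.000766755 − 0.00153314) = 1.06442e-06.
Running total after k=2: 214.825.
k=3: B_{6}/(6)! × [f^{(5)}(26) − f^{(5)}(6)] = 1/30240 × (8.87070e-07 − 1.63064e-06) = -2.45889e-11.
Running total after k=3: 214.825.
k=4: B_{8}/(8)! × [f^{(7)}(26) − f^{(7)}(6)] = −1/1209600 × (8.09324e-10 − 1.43942e-09) = 5.20910e-16.

S_4 ≈ 214.825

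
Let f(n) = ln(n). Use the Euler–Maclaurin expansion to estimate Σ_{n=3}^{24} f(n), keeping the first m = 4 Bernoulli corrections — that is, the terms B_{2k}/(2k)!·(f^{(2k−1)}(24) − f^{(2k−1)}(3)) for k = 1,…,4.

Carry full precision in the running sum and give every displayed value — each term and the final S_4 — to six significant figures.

S_4 ≈ 54.0916

∫_3^24 ln(x) dx evaluates to 51.9775.
Endpoint term: (f(3) + f(24))/2 = (1.09861 + 3.17805)/2 = 2.13833.
Running total after boundary: 54.1158.
Correction k=1: B_{2}/2! · (f^{(1)}(24) − f^{(1)}(3)) = 1/12 · (0.0416667 − 0.333333) = -0.0243056.
Running total after k=1: 54.0915.
Correction k=2: B_{4}/4! · (f^{(3)}(24) − f^{(3)}(3)) = −1/720 · (0.000144676 − 0.0740741) = 0.000102680.
Running total after k=2: 54.0916.
Correction k=3: B_{6}/6! · (f^{(5)}(24) − f^{(5)}(3)) = 1/30240 · (3.01408e-06 − 0.0987654) = -3.26595e-06.
Running total after k=3: 54.0916.
Correction k=4: B_{8}/8! · (f^{(7)}(24) − f^{(7)}(3)) = −1/1209600 · (1.56983e-07 − 0.329218) = 2.72171e-07.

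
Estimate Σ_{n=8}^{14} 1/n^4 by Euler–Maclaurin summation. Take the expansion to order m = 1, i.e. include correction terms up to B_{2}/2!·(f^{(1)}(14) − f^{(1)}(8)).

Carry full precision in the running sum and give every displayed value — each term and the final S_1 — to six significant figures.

Integral: ∫_8^14 1/x^4 dx = 0.000529565.
Endpoint term: (f(8) + f(14))/2 = (0.000244141 + 2.60308e-05)/2 = 0.000135086.
Integral + boundary = 0.000664650.
Order-1 term: 1/12 · (-7.43738e-06 − (-0.000122070)) = 9.55274e-06.

S_1 ≈ 0.000674203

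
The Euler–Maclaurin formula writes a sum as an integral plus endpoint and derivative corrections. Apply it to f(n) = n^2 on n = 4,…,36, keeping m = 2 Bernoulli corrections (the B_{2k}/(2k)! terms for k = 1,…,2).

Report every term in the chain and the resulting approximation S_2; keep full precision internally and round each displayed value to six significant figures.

S_2 ≈ 16192.0

Integral: ∫_4^36 x^2 dx = 15530.7.
½[f(4) + f(36)] = ½[16.0000 + 1296.00] = 656.000.
Integral + boundary = 16186.7.
Correction k=1: B_{2}/2! · (f^{(1)}(36) − f^{(1)}(4)) = 1/12 · (72.0000 − 8.00000) = 5.33333.
Partial sum through k=1: 16192.0.
Correction k=2: B_{4}/4! · (f^{(3)}(36) − f^{(3)}(4)) = −1/720 · (0.00000 − 0.00000) = 0.00000.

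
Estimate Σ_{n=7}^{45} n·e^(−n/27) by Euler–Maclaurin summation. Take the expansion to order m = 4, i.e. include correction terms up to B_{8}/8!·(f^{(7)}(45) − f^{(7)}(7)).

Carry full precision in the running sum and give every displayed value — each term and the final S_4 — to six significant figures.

S_4 ≈ 348.068

∫_7^45 x·e^(−x/27) dx evaluates to 341.176.
Boundary: ½(f(7) + f(45)) = ½(5.40136 + 8.49940) = 6.95038.
Integral + boundary = 348.126.
Correction k=1: B_{2}/2! · (f^{(1)}(45) − f^{(1)}(7)) = 1/12 · (-0.125917 − 0.571573) = -0.0581241.
Partial sum through k=1: 348.068.
Correction k=2: B_{4}/4! · (f^{(3)}(45) − f^{(3)}(7)) = −1/720 · (0.000345451 − 0.00290099) = 3.54935e-06.
Partial sum through k=2: 348.068.
Correction k=3: B_{6}/6! · (f^{(5)}(45) − f^{(5)}(7)) = 1/30240 · (1.18468e-06 − 6.88329e-06) = -1.88446e-10.
Partial sum through k=3: 348.068.
Correction k=4: B_{8}/8! · (f^{(7)}(45) − f^{(7)}(7)) = −1/1209600 · (2.60011e-09 − 1.34255e-08) = 8.94955e-15.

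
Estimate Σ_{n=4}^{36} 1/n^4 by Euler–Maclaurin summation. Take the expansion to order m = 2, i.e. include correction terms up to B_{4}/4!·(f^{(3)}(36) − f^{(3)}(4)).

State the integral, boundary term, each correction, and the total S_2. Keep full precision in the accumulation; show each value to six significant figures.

∫_4^36 1/x^4 dx evaluates to 0.00520119.
½[f(4) + f(36)] = ½[0.00390625 + 5.95374e-07] = 0.00195342.
So far: 0.00715461.
Correction k=1: B_{2}/2! · (f^{(1)}(36) − f^{(1)}(4)) = 1/12 · (-6.61527e-08 − (-0.00390625)) = 0.000325515.
After k=1: 0.00748013.
Correction k=2: B_{4}/4! · (f^{(3)}(36) − f^{(3)}(4)) = −1/720 · (-1.53131e-09 − (-0.00732422)) = -1.01725e-05.

S_2 ≈ 0.00746995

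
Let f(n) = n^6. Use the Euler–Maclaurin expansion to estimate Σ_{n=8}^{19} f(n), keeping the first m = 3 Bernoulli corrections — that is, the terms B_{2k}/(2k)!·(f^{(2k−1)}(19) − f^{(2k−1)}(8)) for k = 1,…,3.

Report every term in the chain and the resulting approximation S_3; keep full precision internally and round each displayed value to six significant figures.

Integral: ∫_8^19 x^6 dx = 1.27396e+08.
Boundary: ½(f(8) + f(19)) = ½(262144 + 4.70459e+07) = 2.36540e+07.
Running total after boundary: 1.51050e+08.
k=1: B_{2}/(2)! × [f^{(1)}(19) − f^{(1)}(8)] = 1/12 × (1.48566e+07 − 196608) = 1.22167e+06.
Partial sum through k=1: 1.52272e+08.
k=2: B_{4}/(4)! × [f^{(3)}(19) − f^{(3)}(8)] = −1/720 × (823080 − 61440.0) = -1057.83.
Partial sum through k=2: 1.52271e+08.
k=3: B_{6}/(6)! × [f^{(5)}(19) − f^{(5)}(8)] = 1/30240 × (13680.0 − 5760.00) = 0.261905.

S_3 ≈ 1.52271e+08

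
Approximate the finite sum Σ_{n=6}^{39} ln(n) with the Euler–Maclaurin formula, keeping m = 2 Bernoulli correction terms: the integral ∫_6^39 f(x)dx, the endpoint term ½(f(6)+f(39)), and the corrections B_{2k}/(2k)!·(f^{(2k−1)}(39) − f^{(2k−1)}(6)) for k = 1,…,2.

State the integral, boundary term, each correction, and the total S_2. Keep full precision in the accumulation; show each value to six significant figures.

The integral term ∫_6^39 ln(x) dx = 99.1283.
Endpoint term: (f(6) + f(39))/2 = (1.79176 + 3.66356)/2 = 2.72766.
Running total after boundary: 101.856.
Correction k=1: B_{2}/2! · (f^{(1)}(39) − f^{(1)}(6)) = 1/12 · (0.0256410 − 0.166667) = -0.0117521.
Partial sum through k=1: 101.844.
Correction k=2: B_{4}/4! · (f^{(3)}(39) − f^{(3)}(6)) = −1/720 · (3.37160e-05 − 0.00925926) = 1.28133e-05.

S_2 ≈ 101.844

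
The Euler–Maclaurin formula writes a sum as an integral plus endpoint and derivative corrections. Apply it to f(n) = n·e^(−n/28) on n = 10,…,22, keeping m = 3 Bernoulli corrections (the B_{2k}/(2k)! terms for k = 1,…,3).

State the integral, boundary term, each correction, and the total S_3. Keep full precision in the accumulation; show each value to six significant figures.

The integral term ∫_10^22 x·e^(−x/28) dx = 106.340.
Endpoint term: (f(10) + f(22))/2 = (6.99673 + 10.0275)/2 = 8.51210.
Integral + boundary = 114.852.
k=1: B_{2}/(2)! × [f^{(1)}(22) − f^{(1)}(10)] = 1/12 × (0.0976701 − 0.449789) = -0.0293433.
After k=1: 114.823.
k=2: B_{4}/(4)! × [f^{(3)}(22) − f^{(3)}(10)] = −1/720 × (0.00128732 − 0.00235859) = 1.48788e-06.
After k=2: 114.823.
k=3: B_{6}/(6)! × [f^{(5)}(22) − f^{(5)}(10)] = 1/30240 × (3.12508e-06 − 5.28504e-06) = -7.14273e-11.

S_3 ≈ 114.823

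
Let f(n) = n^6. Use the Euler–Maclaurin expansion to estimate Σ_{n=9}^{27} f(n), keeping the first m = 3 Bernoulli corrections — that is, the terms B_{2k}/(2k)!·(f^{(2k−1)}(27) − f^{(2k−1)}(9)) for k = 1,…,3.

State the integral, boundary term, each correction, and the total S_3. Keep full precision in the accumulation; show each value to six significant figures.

S_3 ≈ 1.69477e+09

The integral term ∫_9^27 x^6 dx = 1.49365e+09.
½[f(9) + f(27)] = ½[531441 + 3.87420e+08] = 1.93976e+08.
Integral + boundary = 1.68763e+09.
k=1: B_{2}/(2)! × [f^{(1)}(27) − f^{(1)}(9)] = 1/12 × (8.60934e+07 − 354294) = 7.14493e+06.
Running total after k=1: 1.69477e+09.
k=2: B_{4}/(4)! × [f^{(3)}(27) − f^{(3)}(9)] = −1/720 × (2.36196e+06 − 87480.0) = -3159.00.
Running total after k=2: 1.69477e+09.
k=3: B_{6}/(6)! × [f^{(5)}(27) − f^{(5)}(9)] = 1/30240 × (19440.0 − 6480.00) = 0.428571.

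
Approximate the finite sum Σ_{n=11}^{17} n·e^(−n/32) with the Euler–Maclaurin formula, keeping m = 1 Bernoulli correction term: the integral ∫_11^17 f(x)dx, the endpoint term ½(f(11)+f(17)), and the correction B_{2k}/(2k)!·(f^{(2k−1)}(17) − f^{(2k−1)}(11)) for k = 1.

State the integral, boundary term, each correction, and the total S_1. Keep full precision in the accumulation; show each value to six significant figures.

S_1 ≈ 62.8316

∫_11^17 x·e^(−x/32) dx evaluates to 53.9505.
Endpoint term: (f(11) + f(17))/2 = (7.80017 + 9.99378)/2 = 8.89698.
Integral + boundary = 62.8474.
Order-1 term: 1/12 · (0.275564 − 0.465351) = -0.0158156.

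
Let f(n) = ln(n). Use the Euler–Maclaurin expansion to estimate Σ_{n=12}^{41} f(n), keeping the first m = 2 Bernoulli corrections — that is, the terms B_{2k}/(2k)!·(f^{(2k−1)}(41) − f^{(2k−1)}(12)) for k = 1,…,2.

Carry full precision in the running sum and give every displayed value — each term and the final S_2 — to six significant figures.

S_2 ≈ 96.5319

Integral: ∫_12^41 ln(x) dx = 93.4376.
Endpoint term: (f(12) + f(41))/2 = (2.48491 + 3.71357)/2 = 3.09924.
Running total after boundary: 96.5368.
Correction k=1: B_{2}/2! · (f^{(1)}(41) − f^{(1)}(12)) = 1/12 · (0.0243902 − 0.0833333) = -0.00491192.
After k=1: 96.5319.
Correction k=2: B_{4}/4! · (f^{(3)}(41) − f^{(3)}(12)) = −1/720 · (2.90187e-05 − 0.00115741) = 1.56721e-06.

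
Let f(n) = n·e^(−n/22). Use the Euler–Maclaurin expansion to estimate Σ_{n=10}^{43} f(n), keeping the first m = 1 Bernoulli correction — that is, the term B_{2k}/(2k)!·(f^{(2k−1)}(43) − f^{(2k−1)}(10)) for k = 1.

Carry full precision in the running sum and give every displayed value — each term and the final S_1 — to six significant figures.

S_1 ≈ 250.504

∫_10^43 x·e^(−x/22) dx evaluates to 244.325.
Endpoint term: (f(10) + f(43))/2 = (6.34736 + 6.09004)/2 = 6.21870.
Running total after boundary: 250.544.
Correction k=1: B_{2}/2! · (f^{(1)}(43) − f^{(1)}(10)) = 1/12 · (-0.135191 − 0.346220) = -0.0401176.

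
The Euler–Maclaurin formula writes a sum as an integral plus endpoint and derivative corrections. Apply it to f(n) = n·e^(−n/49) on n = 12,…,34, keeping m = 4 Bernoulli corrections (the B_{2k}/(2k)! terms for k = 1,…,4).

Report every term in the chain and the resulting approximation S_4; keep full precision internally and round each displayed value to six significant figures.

S_4 ≈ 320.881

Integral: ∫_12^34 x·e^(−x/49) dx = 307.727.
Endpoint term: (f(12) + f(34))/2 = (9.39341 + 16.9876)/2 = 13.1905.
So far: 320.918.
k=1: B_{2}/(2)! × [f^{(1)}(34) − f^{(1)}(12)] = 1/12 × (0.152949 − 0.591082) = -0.0365111.
After k=1: 320.881.
k=2: B_{4}/(4)! × [f^{(3)}(34) − f^{(3)}(12)] = −1/720 × (0.000479891 − 0.000898230) = 5.81026e-07.
After k=2: 320.881.
k=3: B_{6}/(6)! × [f^{(5)}(34) − f^{(5)}(12)] = 1/30240 × (3.73211e-07 − 6.45681e-07) = -9.01022e-12.
After k=3: 320.881.
k=4: B_{8}/(8)! × [f^{(7)}(34) − f^{(7)}(12)] = −1/1209600 × (2.27635e-10 − 3.82030e-10) = 1.27642e-16.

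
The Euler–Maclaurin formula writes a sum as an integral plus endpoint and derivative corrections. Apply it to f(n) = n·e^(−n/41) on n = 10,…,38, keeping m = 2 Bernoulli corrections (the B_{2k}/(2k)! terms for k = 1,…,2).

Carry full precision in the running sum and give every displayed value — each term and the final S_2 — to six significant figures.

Integral: ∫_10^38 x·e^(−x/41) dx = 356.415.
Endpoint term: (f(10) + f(38))/2 = (7.83564 + 15.0407)/2 = 11.4381.
So far: 367.853.
Correction k=1: B_{2}/2! · (f^{(1)}(38) − f^{(1)}(10)) = 1/12 · (0.0289615 − 0.592451) = -0.0469575.
Partial sum through k=1: 367.806.
Correction k=2: B_{4}/4! · (f^{(3)}(38) − f^{(3)}(10)) = −1/720 · (0.000488147 − 0.00128470) = 1.10632e-06.

S_2 ≈ 367.806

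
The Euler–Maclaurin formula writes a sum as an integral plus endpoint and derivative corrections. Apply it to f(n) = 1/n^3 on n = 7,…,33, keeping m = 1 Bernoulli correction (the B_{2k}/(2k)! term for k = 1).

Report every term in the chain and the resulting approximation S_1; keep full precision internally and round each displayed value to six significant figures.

Integral: ∫_7^33 1/x^3 dx = 0.00974494.
Endpoint term: (f(7) + f(33))/2 = (0.00291545 + 2.78265e-05)/2 = 0.00147164.
Running total after boundary: 0.0112166.
Order-1 term: 1/12 · (-2.52968e-06 − (-0.00124948)) = 0.000103912.

S_1 ≈ 0.0113205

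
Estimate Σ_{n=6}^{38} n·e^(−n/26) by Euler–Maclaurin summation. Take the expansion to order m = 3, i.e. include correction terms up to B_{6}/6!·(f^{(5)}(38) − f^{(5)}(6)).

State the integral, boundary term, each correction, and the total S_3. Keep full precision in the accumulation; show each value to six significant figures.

S_3 ≈ 281.424

∫_6^38 x·e^(−x/26) dx evaluates to 274.697.
Endpoint term: (f(6) + f(38))/2 = (4.76354 + 8.81141)/2 = 6.78747.
Running total after boundary: 281.484.
Order-1 term: 1/12 · (-0.107021 − 0.610710) = -0.0598109.
Running total after k=1: 281.424.
Order-2 term: −1/720 · (0.000527718 − 0.00325230) = 3.78414e-06.
Running total after k=2: 281.424.
Order-3 term: 1/30240 · (1.79549e-06 − 8.28578e-06) = -2.14626e-10.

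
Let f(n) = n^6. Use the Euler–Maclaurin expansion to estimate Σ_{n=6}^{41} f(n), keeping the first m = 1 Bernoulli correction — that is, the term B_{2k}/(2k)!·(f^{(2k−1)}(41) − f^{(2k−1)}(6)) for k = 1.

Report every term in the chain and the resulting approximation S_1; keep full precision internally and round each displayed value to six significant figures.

S_1 ≈ 3.02550e+10

Integral: ∫_6^41 x^6 dx = 2.78220e+10.
½[f(6) + f(41)] = ½[46656.0 + 4.75010e+09] = 2.37508e+09.
So far: 3.01971e+10.
Correction k=1: B_{2}/2! · (f^{(1)}(41) − f^{(1)}(6)) = 1/12 · (6.95137e+08 − 46656.0) = 5.79242e+07.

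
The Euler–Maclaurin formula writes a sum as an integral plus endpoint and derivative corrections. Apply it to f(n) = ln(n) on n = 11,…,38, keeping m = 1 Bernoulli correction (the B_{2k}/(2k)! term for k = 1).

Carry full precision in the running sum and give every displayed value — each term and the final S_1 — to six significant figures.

∫_11^38 ln(x) dx evaluates to 84.8514.
Endpoint term: (f(11) + f(38))/2 = (2.39790 + 3.63759)/2 = 3.01774.
Integral + boundary = 87.8692.
Correction k=1: B_{2}/2! · (f^{(1)}(38) − f^{(1)}(11)) = 1/12 · (0.0263158 − 0.0909091) = -0.00538278.

S_1 ≈ 87.8638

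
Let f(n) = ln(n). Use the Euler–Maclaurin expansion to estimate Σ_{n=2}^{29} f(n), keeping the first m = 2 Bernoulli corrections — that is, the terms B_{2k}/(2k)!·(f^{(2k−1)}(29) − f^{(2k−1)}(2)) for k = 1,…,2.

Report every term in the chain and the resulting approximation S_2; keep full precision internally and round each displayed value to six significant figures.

The integral term ∫_2^29 ln(x) dx = 69.2653.
½[f(2) + f(29)] = ½[0.693147 + 3.36730] = 2.03022.
So far: 71.2955.
Order-1 term: 1/12 · (0.0344828 − 0.500000) = -0.0387931.
After k=1: 71.2567.
Order-2 term: −1/720 · (8.20042e-05 − 0.250000) = 0.000347108.

S_2 ≈ 71.2571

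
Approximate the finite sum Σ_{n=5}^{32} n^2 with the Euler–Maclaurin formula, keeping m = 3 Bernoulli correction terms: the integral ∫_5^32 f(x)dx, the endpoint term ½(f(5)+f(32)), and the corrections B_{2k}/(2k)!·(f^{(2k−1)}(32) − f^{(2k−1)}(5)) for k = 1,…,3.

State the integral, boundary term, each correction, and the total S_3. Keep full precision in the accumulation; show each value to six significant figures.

S_3 ≈ 11410.0

∫_5^32 x^2 dx evaluates to 10881.0.
½[f(5) + f(32)] = ½[25.0000 + 1024.00] = 524.500.
Running total after boundary: 11405.5.
Order-1 term: 1/12 · (64.0000 − 10.0000) = 4.50000.
After k=1: 11410.0.
Order-2 term: −1/720 · (0.00000 − 0.00000) = 0.00000.
After k=2: 11410.0.
Order-3 term: 1/30240 · (0.00000 − 0.00000) = 0.00000.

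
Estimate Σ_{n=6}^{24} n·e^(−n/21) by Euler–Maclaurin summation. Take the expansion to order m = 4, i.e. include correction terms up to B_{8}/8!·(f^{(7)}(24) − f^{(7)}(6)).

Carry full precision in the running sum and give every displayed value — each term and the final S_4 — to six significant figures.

Integral: ∫_6^24 x·e^(−x/21) dx = 124.721.
Endpoint term: (f(6) + f(24))/2 = (4.50886 + 7.65376)/2 = 6.08131.
Running total after boundary: 130.802.
Correction k=1: B_{2}/2! · (f^{(1)}(24) − f^{(1)}(6)) = 1/12 · (-0.0455581 − 0.536769) = -0.0485273.
After k=1: 130.754.
Correction k=2: B_{4}/4! · (f^{(3)}(24) − f^{(3)}(6)) = −1/720 · (0.00134298 − 0.00462522) = 4.55867e-06.
After k=2: 130.754.
Correction k=3: B_{6}/6! · (f^{(5)}(24) − f^{(5)}(6)) = 1/30240 · (6.32488e-06 − 1.82161e-05) = -3.93227e-10.
After k=3: 130.754.
Correction k=4: B_{8}/8! · (f^{(7)}(24) − f^{(7)}(6)) = −1/1209600 · (2.17788e-08 − 5.88301e-08) = 3.06311e-14.

S_4 ≈ 130.754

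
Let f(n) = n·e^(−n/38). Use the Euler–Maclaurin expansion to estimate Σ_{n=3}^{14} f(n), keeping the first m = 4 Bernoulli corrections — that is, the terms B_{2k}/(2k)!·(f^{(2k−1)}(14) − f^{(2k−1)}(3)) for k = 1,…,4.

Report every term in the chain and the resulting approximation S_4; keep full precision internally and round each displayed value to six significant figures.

∫_3^14 x·e^(−x/38) dx evaluates to 72.6821.
Endpoint term: (f(3) + f(14))/2 = (2.77227 + 9.68556)/2 = 6.22891.
Integral + boundary = 78.9111.
k=1: B_{2}/(2)! × [f^{(1)}(14) − f^{(1)}(3)] = 1/12 × (0.436943 − 0.851134) = -0.0345160.
After k=1: 78.8765.
k=2: B_{4}/(4)! × [f^{(3)}(14) − f^{(3)}(3)] = −1/720 × (0.00126080 − 0.00186933) = 8.45180e-07.
After k=2: 78.8765.
k=3: B_{6}/(6)! × [f^{(5)}(14) − f^{(5)}(3)] = 1/30240 × (1.53671e-06 − 2.18091e-06) = -2.13029e-11.
After k=3: 78.8765.
k=4: B_{8}/(8)! × [f^{(7)}(14) − f^{(7)}(3)] = −1/1209600 × (1.52374e-09 − 2.12415e-09) = 4.96363e-16.

S_4 ≈ 78.8765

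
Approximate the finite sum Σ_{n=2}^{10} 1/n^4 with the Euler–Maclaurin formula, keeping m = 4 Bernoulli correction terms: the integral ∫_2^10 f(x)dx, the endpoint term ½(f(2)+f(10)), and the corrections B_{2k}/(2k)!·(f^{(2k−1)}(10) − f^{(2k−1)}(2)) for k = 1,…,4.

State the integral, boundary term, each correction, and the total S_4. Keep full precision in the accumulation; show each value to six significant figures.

The integral term ∫_2^10 1/x^4 dx = 0.0413333.
½[f(2) + f(10)] = ½[0.0625000 + 0.000100000] = 0.0313000.
Integral + boundary = 0.0726333.
Correction k=1: B_{2}/2! · (f^{(1)}(10) − f^{(1)}(2)) = 1/12 · (-4.00000e-05 − (-0.125000)) = 0.0104133.
Running total after k=1: 0.0830467.
Correction k=2: B_{4}/4! · (f^{(3)}(10) − f^{(3)}(2)) = −1/720 · (-1.20000e-05 − (-0.937500)) = -0.00130207.
Running total after k=2: 0.0817446.
Correction k=3: B_{6}/6! · (f^{(5)}(10) − f^{(5)}(2)) = 1/30240 · (-6.72000e-06 − (-13.1250)) = 0.000434028.
Running total after k=3: 0.0821786.
Correction k=4: B_{8}/8! · (f^{(7)}(10) − f^{(7)}(2)) = −1/1209600 · (-6.04800e-06 − (-295.312)) = -0.000244141.

S_4 ≈ 0.0819345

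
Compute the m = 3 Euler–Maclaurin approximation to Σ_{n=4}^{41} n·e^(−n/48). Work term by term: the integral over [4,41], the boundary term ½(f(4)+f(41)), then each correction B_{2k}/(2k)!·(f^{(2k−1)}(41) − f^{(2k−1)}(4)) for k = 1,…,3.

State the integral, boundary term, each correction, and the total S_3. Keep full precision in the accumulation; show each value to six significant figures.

S_3 ≈ 488.607

Integral: ∫_4^41 x·e^(−x/48) dx = 478.106.
½[f(4) + f(41)] = ½[3.68018 + 17.4511] = 10.5657.
So far: 488.672.
Correction k=1: B_{2}/2! · (f^{(1)}(41) − f^{(1)}(4)) = 1/12 · (0.0620722 − 0.843374) = -0.0651085.
After k=1: 488.607.
Correction k=2: B_{4}/4! · (f^{(3)}(41) − f^{(3)}(4)) = −1/720 · (0.000396418 − 0.00116470) = 1.06705e-06.
After k=2: 488.607.
Correction k=3: B_{6}/6! · (f^{(5)}(41) − f^{(5)}(4)) = 1/30240 · (3.32420e-07 − 8.52147e-07) = -1.71867e-11.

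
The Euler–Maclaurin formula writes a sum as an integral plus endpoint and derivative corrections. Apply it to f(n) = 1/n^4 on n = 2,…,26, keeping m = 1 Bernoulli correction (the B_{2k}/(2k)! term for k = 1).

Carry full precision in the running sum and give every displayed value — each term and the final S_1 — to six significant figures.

S_1 ≈ 0.0833154

The integral term ∫_2^26 1/x^4 dx = 0.0416477.
Endpoint term: (f(2) + f(26))/2 = (0.0625000 + 2.18830e-06)/2 = 0.0312511.
So far: 0.0728988.
k=1: B_{2}/(2)! × [f^{(1)}(26) − f^{(1)}(2)] = 1/12 × (-3.36661e-07 − (-0.125000)) = 0.0104166.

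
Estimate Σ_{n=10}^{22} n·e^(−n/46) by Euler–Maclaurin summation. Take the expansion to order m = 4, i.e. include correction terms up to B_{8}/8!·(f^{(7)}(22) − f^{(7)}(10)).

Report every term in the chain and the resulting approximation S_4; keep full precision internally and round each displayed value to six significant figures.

Integral: ∫_10^22 x·e^(−x/46) dx = 133.765.
½[f(10) + f(22)] = ½[8.04615 + 13.6369] = 10.8415.
Running total after boundary: 144.606.
Order-1 term: 1/12 · (0.323405 − 0.629699) = -0.0255244.
After k=1: 144.581.
Order-2 term: −1/720 · (0.000738718 − 0.00105809) = 4.43580e-07.
After k=2: 144.581.
Order-3 term: 1/30240 · (6.25991e-07 − 8.59452e-07) = -7.72027e-12.
After k=3: 144.581.
Order-4 term: −1/1209600 · (4.26688e-10 − 5.76020e-10) = 1.23456e-16.

S_4 ≈ 144.581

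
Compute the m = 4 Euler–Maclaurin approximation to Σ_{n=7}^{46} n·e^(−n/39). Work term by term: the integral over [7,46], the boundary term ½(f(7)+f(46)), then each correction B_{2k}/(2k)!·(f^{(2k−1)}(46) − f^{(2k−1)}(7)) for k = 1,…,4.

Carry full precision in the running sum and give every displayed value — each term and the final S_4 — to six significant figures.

S_4 ≈ 490.026

The integral term ∫_7^46 x·e^(−x/39) dx = 480.092.
Endpoint term: (f(7) + f(46))/2 = (5.84989 + 14.1421)/2 = 9.99598.
So far: 490.088.
Order-1 term: 1/12 · (-0.0551809 − 0.685701) = -0.0617402.
Partial sum through k=1: 490.026.
Order-2 term: −1/720 · (0.000367976 − 0.00154970) = 1.64129e-06.
Partial sum through k=2: 490.026.
Order-3 term: 1/30240 · (5.07713e-07 − 1.74134e-06) = -4.07947e-11.
Partial sum through k=3: 490.026.
Order-4 term: −1/1209600 · (5.08544e-10 − 1.61987e-09) = 9.18751e-16.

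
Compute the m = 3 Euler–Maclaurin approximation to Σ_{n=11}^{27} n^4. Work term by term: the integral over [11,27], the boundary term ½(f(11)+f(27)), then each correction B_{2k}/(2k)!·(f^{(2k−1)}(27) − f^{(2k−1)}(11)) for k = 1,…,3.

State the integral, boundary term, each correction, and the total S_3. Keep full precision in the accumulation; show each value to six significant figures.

Integral: ∫_11^27 x^4 dx = 2.83757e+06.
Endpoint term: (f(11) + f(27))/2 = (14641.0 + 531441)/2 = 273041.
Running total after boundary: 3.11061e+06.
Correction k=1: B_{2}/2! · (f^{(1)}(27) − f^{(1)}(11)) = 1/12 · (78732.0 − 5324.00) = 6117.33.
Running total after k=1: 3.11673e+06.
Correction k=2: B_{4}/4! · (f^{(3)}(27) − f^{(3)}(11)) = −1/720 · (648.000 − 264.000) = -0.533333.
Running total after k=2: 3.11673e+06.
Correction k=3: B_{6}/6! · (f^{(5)}(27) − f^{(5)}(11)) = 1/30240 · (0.00000 − 0.00000) = 0.00000.

S_3 ≈ 3.11673e+06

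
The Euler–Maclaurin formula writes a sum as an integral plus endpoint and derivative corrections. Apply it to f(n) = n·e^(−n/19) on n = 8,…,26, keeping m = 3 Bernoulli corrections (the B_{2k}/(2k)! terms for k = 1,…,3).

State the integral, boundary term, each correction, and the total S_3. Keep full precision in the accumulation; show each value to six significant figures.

Integral: ∫_8^26 x·e^(−x/19) dx = 119.106.
½[f(8) + f(26)] = ½[5.25084 + 6.61722] = 5.93403.
So far: 125.040.
Correction k=1: B_{2}/2! · (f^{(1)}(26) − f^{(1)}(8)) = 1/12 · (-0.0937663 − 0.379995) = -0.0394801.
After k=1: 125.000.
Correction k=2: B_{4}/4! · (f^{(3)}(26) − f^{(3)}(8)) = −1/720 · (0.00115028 − 0.00468894) = 4.91480e-06.
After k=2: 125.000.
Correction k=3: B_{6}/6! · (f^{(5)}(26) − f^{(5)}(8)) = 1/30240 · (7.09224e-06 − 2.30617e-05) = -5.28089e-10.

S_3 ≈ 125.000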